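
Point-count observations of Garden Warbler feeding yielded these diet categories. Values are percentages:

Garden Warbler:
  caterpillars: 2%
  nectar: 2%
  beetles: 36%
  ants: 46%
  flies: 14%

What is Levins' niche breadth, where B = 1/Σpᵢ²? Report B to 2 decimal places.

2.77

Convert percentages to proportions (divide by 100).
Σpᵢ² = 0.02² + 0.02² + 0.36² + 0.46² + 0.14² = 0.0004 + 0.0004 + 0.1296 + 0.2116 + 0.0196 = 0.3616
B = 1 / 0.3616 = 2.7655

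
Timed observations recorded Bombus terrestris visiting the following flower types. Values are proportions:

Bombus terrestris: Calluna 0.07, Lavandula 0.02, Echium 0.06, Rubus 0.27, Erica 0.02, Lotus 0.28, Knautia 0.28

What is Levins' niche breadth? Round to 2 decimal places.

4.18

Σpᵢ² = 0.07² + 0.02² + 0.06² + 0.27² + 0.02² + 0.28² + 0.28² = 0.0049 + 0.0004 + 0.0036 + 0.0729 + 0.0004 + 0.0784 + 0.0784 = 0.2390
B = 1 / 0.2390 = 4.1841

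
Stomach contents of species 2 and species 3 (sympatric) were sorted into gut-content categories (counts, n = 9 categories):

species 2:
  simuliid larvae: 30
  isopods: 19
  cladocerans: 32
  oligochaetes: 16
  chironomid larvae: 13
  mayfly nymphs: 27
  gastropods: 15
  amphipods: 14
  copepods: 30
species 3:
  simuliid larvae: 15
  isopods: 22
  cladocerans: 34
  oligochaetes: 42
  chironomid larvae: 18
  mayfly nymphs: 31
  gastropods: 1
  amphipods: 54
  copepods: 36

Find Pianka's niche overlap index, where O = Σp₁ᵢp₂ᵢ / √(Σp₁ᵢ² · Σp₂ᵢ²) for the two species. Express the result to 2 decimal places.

0.84

Proportions for species 2 (n=196): 30/196=0.1531, 19/196=0.0969, 32/196=0.1633, 16/196=0.0816, 13/196=0.0663, 27/196=0.1378, 15/196=0.0765, 14/196=0.0714, 30/196=0.1531
Proportions for species 3 (n=253): 15/253=0.0593, 22/253=0.0870, 34/253=0.1344, 42/253=0.1660, 18/253=0.0711, 31/253=0.1225, 1/253=0.0040, 54/253=0.2134, 36/253=0.1423
Σ p₁ᵢp₂ᵢ = 0.009079 + 0.008430 + 0.021948 + 0.013546 + 0.004714 + 0.016881 + 0.000306 + 0.015237 + 0.021786 = 0.111927
Σp_1ᵢ² = 0.1531² + 0.0969² + 0.1633² + 0.0816² + 0.0663² + 0.1378² + 0.0765² + 0.0714² + 0.1531² = 0.023440 + 0.009390 + 0.026667 + 0.006659 + 0.004396 + 0.018989 + 0.005852 + 0.005098 + 0.023440 = 0.123931
Σp_2ᵢ² = 0.0593² + 0.0870² + 0.1344² + 0.1660² + 0.0711² + 0.1225² + 0.0040² + 0.2134² + 0.1423² = 0.003516 + 0.007569 + 0.018063 + 0.027556 + 0.005055 + 0.015006 + 0.000016 + 0.045540 + 0.020249 = 0.142570
O = 0.111927 / √(0.123931 × 0.142570) = 0.111927 / 0.1329242 = 0.8420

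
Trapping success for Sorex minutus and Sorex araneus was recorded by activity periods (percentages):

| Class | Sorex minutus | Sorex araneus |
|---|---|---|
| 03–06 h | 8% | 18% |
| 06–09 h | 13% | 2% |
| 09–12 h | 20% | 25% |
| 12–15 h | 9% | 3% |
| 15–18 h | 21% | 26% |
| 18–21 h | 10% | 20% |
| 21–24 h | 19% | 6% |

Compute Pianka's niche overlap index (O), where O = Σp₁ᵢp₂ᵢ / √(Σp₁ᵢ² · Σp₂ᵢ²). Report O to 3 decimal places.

Convert percentages to proportions (divide by 100).
Σ p₁ᵢp₂ᵢ = 0.0144 + 0.0026 + 0.0500 + 0.0027 + 0.0546 + 0.0200 + 0.0114 = 0.1557
Σp_1ᵢ² = 0.08² + 0.13² + 0.20² + 0.09² + 0.21² + 0.10² + 0.19² = 0.0064 + 0.0169 + 0.0400 + 0.0081 + 0.0441 + 0.0100 + 0.0361 = 0.1616
Σp_2ᵢ² = 0.18² + 0.02² + 0.25² + 0.03² + 0.26² + 0.20² + 0.06² = 0.0324 + 0.0004 + 0.0625 + 0.0009 + 0.0676 + 0.0400 + 0.0036 = 0.2074
O = 0.1557 / √(0.1616 × 0.2074) = 0.1557 / 0.183073 = 0.85048

0.850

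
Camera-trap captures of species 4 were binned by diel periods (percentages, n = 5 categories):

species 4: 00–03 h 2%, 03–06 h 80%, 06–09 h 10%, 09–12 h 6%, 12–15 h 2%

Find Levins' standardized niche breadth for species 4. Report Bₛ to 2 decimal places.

Convert percentages to proportions (divide by 100).
Σpᵢ² = 0.02² + 0.80² + 0.10² + 0.06² + 0.02² = 0.0004 + 0.6400 + 0.0100 + 0.0036 + 0.0004 = 0.6544
B = 1 / 0.6544 = 1.5281
Bₛ = (B − 1)/(n − 1) = (1.5281 − 1)/(5 − 1) = 0.5281/4 = 0.1320

0.13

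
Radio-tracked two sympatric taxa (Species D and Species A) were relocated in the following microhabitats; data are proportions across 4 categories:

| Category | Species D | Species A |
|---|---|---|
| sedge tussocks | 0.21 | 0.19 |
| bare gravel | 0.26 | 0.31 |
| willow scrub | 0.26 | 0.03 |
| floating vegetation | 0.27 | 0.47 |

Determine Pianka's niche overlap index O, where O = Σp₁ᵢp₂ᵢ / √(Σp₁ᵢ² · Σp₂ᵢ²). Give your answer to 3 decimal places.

0.854

Σ p₁ᵢp₂ᵢ = 0.0399 + 0.0806 + 0.0078 + 0.1269 = 0.2552
Σp_1ᵢ² = 0.21² + 0.26² + 0.26² + 0.27² = 0.0441 + 0.0676 + 0.0676 + 0.0729 = 0.2522
Σp_2ᵢ² = 0.19² + 0.31² + 0.03² + 0.47² = 0.0361 + 0.0961 + 0.0009 + 0.2209 = 0.3540
O = 0.2552 / √(0.2522 × 0.3540) = 0.2552 / 0.298796 = 0.85409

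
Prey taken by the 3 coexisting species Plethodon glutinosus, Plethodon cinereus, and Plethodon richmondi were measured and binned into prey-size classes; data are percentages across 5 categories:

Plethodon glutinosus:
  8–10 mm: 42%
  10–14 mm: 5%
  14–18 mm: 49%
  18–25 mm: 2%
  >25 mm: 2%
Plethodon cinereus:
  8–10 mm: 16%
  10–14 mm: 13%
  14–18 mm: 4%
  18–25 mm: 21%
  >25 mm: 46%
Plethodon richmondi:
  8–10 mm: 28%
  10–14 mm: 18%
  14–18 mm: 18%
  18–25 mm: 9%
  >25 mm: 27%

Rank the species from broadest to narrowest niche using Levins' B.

Convert percentages to proportions (divide by 100).
Σp_glutᵢ² = 0.42² + 0.05² + 0.49² + 0.02² + 0.02² = 0.1764 + 0.0025 + 0.2401 + 0.0004 + 0.0004 = 0.4198
B_glut = 1 / 0.4198 = 2.3821
Σp_cineᵢ² = 0.16² + 0.13² + 0.04² + 0.21² + 0.46² = 0.0256 + 0.0169 + 0.0016 + 0.0441 + 0.2116 = 0.2998
B_cine = 1 / 0.2998 = 3.3356
Σp_richᵢ² = 0.28² + 0.18² + 0.18² + 0.09² + 0.27² = 0.0784 + 0.0324 + 0.0324 + 0.0081 + 0.0729 = 0.2242
B_rich = 1 / 0.2242 = 4.4603
Ranking by B (broadest → narrowest): Plethodon richmondi (4.46) > Plethodon cinereus (3.34) > Plethodon glutinosus (2.38)

Plethodon richmondi > Plethodon cinereus > Plethodon glutinosus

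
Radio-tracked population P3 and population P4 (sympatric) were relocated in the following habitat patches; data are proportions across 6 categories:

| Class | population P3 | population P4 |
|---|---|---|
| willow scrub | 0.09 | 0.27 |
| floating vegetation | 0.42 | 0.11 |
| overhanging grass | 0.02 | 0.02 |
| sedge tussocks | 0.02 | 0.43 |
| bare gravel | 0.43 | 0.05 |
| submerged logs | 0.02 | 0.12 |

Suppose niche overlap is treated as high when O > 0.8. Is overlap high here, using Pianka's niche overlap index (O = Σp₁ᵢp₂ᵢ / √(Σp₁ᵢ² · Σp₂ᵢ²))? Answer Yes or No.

No

Σ p₁ᵢp₂ᵢ = 0.0243 + 0.0462 + 0.0004 + 0.0086 + 0.0215 + 0.0024 = 0.1034
Σp_1ᵢ² = 0.09² + 0.42² + 0.02² + 0.02² + 0.43² + 0.02² = 0.0081 + 0.1764 + 0.0004 + 0.0004 + 0.1849 + 0.0004 = 0.3706
Σp_2ᵢ² = 0.27² + 0.11² + 0.02² + 0.43² + 0.05² + 0.12² = 0.0729 + 0.0121 + 0.0004 + 0.1849 + 0.0025 + 0.0144 = 0.2872
O = 0.1034 / √(0.3706 × 0.2872) = 0.1034 / 0.32625 = 0.3169
O = 0.3169 < 0.8 → No.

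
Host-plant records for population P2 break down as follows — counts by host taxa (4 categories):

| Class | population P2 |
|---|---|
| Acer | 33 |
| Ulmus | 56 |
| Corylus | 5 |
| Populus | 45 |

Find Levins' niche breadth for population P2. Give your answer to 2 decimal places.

3.08

Proportions for population P2 (n=139): 33/139=0.2374, 56/139=0.4029, 5/139=0.0360, 45/139=0.3237
Σpᵢ² = 0.2374² + 0.4029² + 0.0360² + 0.3237² = 0.056359 + 0.162328 + 0.001296 + 0.104782 = 0.324765
B = 1 / 0.324765 = 3.0791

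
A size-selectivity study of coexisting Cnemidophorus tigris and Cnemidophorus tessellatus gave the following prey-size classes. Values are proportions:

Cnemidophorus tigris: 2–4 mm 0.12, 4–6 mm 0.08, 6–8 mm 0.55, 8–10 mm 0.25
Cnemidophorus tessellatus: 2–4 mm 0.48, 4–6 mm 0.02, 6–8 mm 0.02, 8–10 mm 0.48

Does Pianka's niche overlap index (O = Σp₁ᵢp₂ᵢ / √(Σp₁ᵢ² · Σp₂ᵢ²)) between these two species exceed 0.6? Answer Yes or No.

Σ p₁ᵢp₂ᵢ = 0.0576 + 0.0016 + 0.0110 + 0.1200 = 0.1902
Σp_1ᵢ² = 0.12² + 0.08² + 0.55² + 0.25² = 0.0144 + 0.0064 + 0.3025 + 0.0625 = 0.3858
Σp_2ᵢ² = 0.48² + 0.02² + 0.02² + 0.48² = 0.2304 + 0.0004 + 0.0004 + 0.2304 = 0.4616
O = 0.1902 / √(0.3858 × 0.4616) = 0.1902 / 0.42200 = 0.4507
O = 0.4507 < 0.6 → No.

No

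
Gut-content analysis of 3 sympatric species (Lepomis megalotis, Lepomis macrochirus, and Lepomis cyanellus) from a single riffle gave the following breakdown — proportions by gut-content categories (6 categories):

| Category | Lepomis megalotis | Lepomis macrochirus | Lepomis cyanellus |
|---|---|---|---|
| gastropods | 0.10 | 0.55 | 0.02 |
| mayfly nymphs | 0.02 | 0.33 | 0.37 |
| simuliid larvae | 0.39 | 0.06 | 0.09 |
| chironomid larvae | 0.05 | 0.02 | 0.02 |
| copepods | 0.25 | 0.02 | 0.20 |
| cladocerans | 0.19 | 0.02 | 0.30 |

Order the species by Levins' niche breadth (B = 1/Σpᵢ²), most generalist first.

Σp_megaᵢ² = 0.10² + 0.02² + 0.39² + 0.05² + 0.25² + 0.19² = 0.0100 + 0.0004 + 0.1521 + 0.0025 + 0.0625 + 0.0361 = 0.2636
B_mega = 1 / 0.2636 = 3.7936
Σp_macrᵢ² = 0.55² + 0.33² + 0.06² + 0.02² + 0.02² + 0.02² = 0.3025 + 0.1089 + 0.0036 + 0.0004 + 0.0004 + 0.0004 = 0.4162
B_macr = 1 / 0.4162 = 2.4027
Σp_cyanᵢ² = 0.02² + 0.37² + 0.09² + 0.02² + 0.20² + 0.30² = 0.0004 + 0.1369 + 0.0081 + 0.0004 + 0.0400 + 0.0900 = 0.2758
B_cyan = 1 / 0.2758 = 3.6258
Ranking by B (broadest → narrowest): Lepomis megalotis (3.79) > Lepomis cyanellus (3.63) > Lepomis macrochirus (2.40)

Lepomis megalotis > Lepomis cyanellus > Lepomis macrochirus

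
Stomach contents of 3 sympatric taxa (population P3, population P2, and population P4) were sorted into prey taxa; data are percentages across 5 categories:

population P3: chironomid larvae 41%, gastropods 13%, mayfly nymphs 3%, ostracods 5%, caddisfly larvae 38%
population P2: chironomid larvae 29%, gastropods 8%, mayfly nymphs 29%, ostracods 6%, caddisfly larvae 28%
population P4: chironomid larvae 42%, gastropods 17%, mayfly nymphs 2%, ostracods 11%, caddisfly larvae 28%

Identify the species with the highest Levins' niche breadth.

population P2

Convert percentages to proportions (divide by 100).
Σp_P3ᵢ² = 0.41² + 0.13² + 0.03² + 0.05² + 0.38² = 0.1681 + 0.0169 + 0.0009 + 0.0025 + 0.1444 = 0.3328
B_P3 = 1 / 0.3328 = 3.0048
Σp_P2ᵢ² = 0.29² + 0.08² + 0.29² + 0.06² + 0.28² = 0.0841 + 0.0064 + 0.0841 + 0.0036 + 0.0784 = 0.2566
B_P2 = 1 / 0.2566 = 3.8971
Σp_P4ᵢ² = 0.42² + 0.17² + 0.02² + 0.11² + 0.28² = 0.1764 + 0.0289 + 0.0004 + 0.0121 + 0.0784 = 0.2962
B_P4 = 1 / 0.2962 = 3.3761
Highest B → broadest niche (most generalist): population P2 (B = 3.90).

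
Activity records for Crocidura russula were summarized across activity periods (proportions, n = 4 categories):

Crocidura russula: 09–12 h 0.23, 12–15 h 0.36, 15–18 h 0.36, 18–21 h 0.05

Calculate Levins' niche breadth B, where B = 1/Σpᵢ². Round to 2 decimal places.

3.18

Σpᵢ² = 0.23² + 0.36² + 0.36² + 0.05² = 0.0529 + 0.1296 + 0.1296 + 0.0025 = 0.3146
B = 1 / 0.3146 = 3.1786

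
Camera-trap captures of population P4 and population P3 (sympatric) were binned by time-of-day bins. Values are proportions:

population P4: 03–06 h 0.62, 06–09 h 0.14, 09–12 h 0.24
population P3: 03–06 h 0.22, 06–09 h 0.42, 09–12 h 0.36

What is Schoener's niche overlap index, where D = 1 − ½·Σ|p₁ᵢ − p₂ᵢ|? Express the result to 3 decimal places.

0.600

Σ|p₁ᵢ − p₂ᵢ| = 0.40 + 0.28 + 0.12 = 0.80
D = 1 − ½ × 0.80 = 1 − 0.400 = 0.60000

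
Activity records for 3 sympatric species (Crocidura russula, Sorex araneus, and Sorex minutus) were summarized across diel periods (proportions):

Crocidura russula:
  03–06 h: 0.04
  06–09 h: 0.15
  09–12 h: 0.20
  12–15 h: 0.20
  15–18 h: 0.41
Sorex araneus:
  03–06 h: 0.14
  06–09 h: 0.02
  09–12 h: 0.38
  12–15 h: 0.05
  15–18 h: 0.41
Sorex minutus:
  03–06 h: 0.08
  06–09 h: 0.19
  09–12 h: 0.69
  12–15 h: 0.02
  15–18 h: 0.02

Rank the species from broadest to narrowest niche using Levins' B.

Σp_russᵢ² = 0.04² + 0.15² + 0.20² + 0.20² + 0.41² = 0.0016 + 0.0225 + 0.0400 + 0.0400 + 0.1681 = 0.2722
B_russ = 1 / 0.2722 = 3.6738
Σp_aranᵢ² = 0.14² + 0.02² + 0.38² + 0.05² + 0.41² = 0.0196 + 0.0004 + 0.1444 + 0.0025 + 0.1681 = 0.3350
B_aran = 1 / 0.3350 = 2.9851
Σp_minuᵢ² = 0.08² + 0.19² + 0.69² + 0.02² + 0.02² = 0.0064 + 0.0361 + 0.4761 + 0.0004 + 0.0004 = 0.5194
B_minu = 1 / 0.5194 = 1.9253
Ranking by B (broadest → narrowest): Crocidura russula (3.67) > Sorex araneus (2.99) > Sorex minutus (1.93)

Crocidura russula > Sorex araneus > Sorex minutus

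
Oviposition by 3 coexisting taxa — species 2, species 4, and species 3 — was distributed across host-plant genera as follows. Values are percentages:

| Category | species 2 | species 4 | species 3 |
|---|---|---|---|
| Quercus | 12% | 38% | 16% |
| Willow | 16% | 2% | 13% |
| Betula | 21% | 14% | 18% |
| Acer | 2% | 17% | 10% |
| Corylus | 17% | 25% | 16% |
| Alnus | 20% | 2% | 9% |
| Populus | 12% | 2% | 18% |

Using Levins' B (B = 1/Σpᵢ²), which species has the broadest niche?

Convert percentages to proportions (divide by 100).
Σp_2ᵢ² = 0.12² + 0.16² + 0.21² + 0.02² + 0.17² + 0.20² + 0.12² = 0.0144 + 0.0256 + 0.0441 + 0.0004 + 0.0289 + 0.0400 + 0.0144 = 0.1678
B_2 = 1 / 0.1678 = 5.9595
Σp_4ᵢ² = 0.38² + 0.02² + 0.14² + 0.17² + 0.25² + 0.02² + 0.02² = 0.1444 + 0.0004 + 0.0196 + 0.0289 + 0.0625 + 0.0004 + 0.0004 = 0.2566
B_4 = 1 / 0.2566 = 3.8971
Σp_3ᵢ² = 0.16² + 0.13² + 0.18² + 0.10² + 0.16² + 0.09² + 0.18² = 0.0256 + 0.0169 + 0.0324 + 0.0100 + 0.0256 + 0.0081 + 0.0324 = 0.1510
B_3 = 1 / 0.1510 = 6.6225
Highest B → broadest niche (most generalist): species 3 (B = 6.62).

species 3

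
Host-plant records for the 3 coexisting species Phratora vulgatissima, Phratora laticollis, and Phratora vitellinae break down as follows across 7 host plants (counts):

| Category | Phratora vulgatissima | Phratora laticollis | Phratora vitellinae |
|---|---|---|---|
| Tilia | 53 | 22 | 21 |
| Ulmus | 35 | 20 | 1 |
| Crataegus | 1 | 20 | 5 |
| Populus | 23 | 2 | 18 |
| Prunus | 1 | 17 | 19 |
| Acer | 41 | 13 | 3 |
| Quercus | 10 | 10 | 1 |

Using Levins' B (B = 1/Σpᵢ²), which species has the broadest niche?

Phratora laticollis

Proportions for Phratora vulgatissima (n=164): 53/164=0.3232, 35/164=0.2134, 1/164=0.0061, 23/164=0.1402, 1/164=0.0061, 41/164=0.2500, 10/164=0.0610
Proportions for Phratora laticollis (n=104): 22/104=0.2115, 20/104=0.1923, 20/104=0.1923, 2/104=0.0192, 17/104=0.1635, 13/104=0.1250, 10/104=0.0962
Proportions for Phratora vitellinae (n=68): 21/68=0.3088, 1/68=0.0147, 5/68=0.0735, 18/68=0.2647, 19/68=0.2794, 3/68=0.0441, 1/68=0.0147
Σp_vulgᵢ² = 0.3232² + 0.2134² + 0.0061² + 0.1402² + 0.0061² + 0.2500² + 0.0610² = 0.104458 + 0.045540 + 0.000037 + 0.019656 + 0.000037 + 0.062500 + 0.003721 = 0.235949
B_vulg = 1 / 0.235949 = 4.2382
Σp_latiᵢ² = 0.2115² + 0.1923² + 0.1923² + 0.0192² + 0.1635² + 0.1250² + 0.0962² = 0.044732 + 0.036979 + 0.036979 + 0.000369 + 0.026732 + 0.015625 + 0.009254 = 0.170670
B_lati = 1 / 0.170670 = 5.8593
Σp_viteᵢ² = 0.3088² + 0.0147² + 0.0735² + 0.2647² + 0.2794² + 0.0441² + 0.0147² = 0.095357 + 0.000216 + 0.005402 + 0.070066 + 0.078064 + 0.001945 + 0.000216 = 0.251266
B_vite = 1 / 0.251266 = 3.9798
Highest B → broadest niche (most generalist): Phratora laticollis (B = 5.86).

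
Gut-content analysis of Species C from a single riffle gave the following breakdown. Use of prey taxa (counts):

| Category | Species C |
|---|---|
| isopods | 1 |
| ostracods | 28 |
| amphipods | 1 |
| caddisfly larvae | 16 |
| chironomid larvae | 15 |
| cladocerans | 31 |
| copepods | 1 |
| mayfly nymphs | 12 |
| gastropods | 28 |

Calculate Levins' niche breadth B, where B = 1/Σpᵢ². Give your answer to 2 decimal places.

Proportions for Species C (n=133): 1/133=0.0075, 28/133=0.2105, 1/133=0.0075, 16/133=0.1203, 15/133=0.1128, 31/133=0.2331, 1/133=0.0075, 12/133=0.0902, 28/133=0.2105
Σpᵢ² = 0.0075² + 0.2105² + 0.0075² + 0.1203² + 0.1128² + 0.2331² + 0.0075² + 0.0902² + 0.2105² = 0.000056 + 0.044310 + 0.000056 + 0.014472 + 0.012724 + 0.054336 + 0.000056 + 0.008136 + 0.044310 = 0.178456
B = 1 / 0.178456 = 5.6036

5.60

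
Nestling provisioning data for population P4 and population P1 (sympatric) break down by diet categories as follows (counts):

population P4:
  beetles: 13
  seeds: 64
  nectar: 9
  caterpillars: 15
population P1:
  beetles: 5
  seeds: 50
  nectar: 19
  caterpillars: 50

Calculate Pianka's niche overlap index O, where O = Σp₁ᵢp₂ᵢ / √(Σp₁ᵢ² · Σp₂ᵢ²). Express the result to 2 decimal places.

0.84

Proportions for population P4 (n=101): 13/101=0.1287, 64/101=0.6337, 9/101=0.0891, 15/101=0.1485
Proportions for population P1 (n=124): 5/124=0.0403, 50/124=0.4032, 19/124=0.1532, 50/124=0.4032
Σ p₁ᵢp₂ᵢ = 0.005187 + 0.255508 + 0.013650 + 0.059875 = 0.334220
Σp_1ᵢ² = 0.1287² + 0.6337² + 0.0891² + 0.1485² = 0.016564 + 0.401576 + 0.007939 + 0.022052 = 0.448131
Σp_2ᵢ² = 0.0403² + 0.4032² + 0.1532² + 0.4032² = 0.001624 + 0.162570 + 0.023470 + 0.162570 = 0.350234
O = 0.334220 / √(0.448131 × 0.350234) = 0.334220 / 0.3961701 = 0.8436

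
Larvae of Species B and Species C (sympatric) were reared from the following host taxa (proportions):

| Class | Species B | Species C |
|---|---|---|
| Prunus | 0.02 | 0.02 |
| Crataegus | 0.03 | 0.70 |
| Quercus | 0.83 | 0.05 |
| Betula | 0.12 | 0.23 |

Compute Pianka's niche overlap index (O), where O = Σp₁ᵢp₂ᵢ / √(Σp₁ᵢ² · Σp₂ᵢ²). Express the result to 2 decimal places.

Σ p₁ᵢp₂ᵢ = 0.0004 + 0.0210 + 0.0415 + 0.0276 = 0.0905
Σp_1ᵢ² = 0.02² + 0.03² + 0.83² + 0.12² = 0.0004 + 0.0009 + 0.6889 + 0.0144 = 0.7046
Σp_2ᵢ² = 0.02² + 0.70² + 0.05² + 0.23² = 0.0004 + 0.4900 + 0.0025 + 0.0529 = 0.5458
O = 0.0905 / √(0.7046 × 0.5458) = 0.0905 / 0.62014 = 0.1459

0.15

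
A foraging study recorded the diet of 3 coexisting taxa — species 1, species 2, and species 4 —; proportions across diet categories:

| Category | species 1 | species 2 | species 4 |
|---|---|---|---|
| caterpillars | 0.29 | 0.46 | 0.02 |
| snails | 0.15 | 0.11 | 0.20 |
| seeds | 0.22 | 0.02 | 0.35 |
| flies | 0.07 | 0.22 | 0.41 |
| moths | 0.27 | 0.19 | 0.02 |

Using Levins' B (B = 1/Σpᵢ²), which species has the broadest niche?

Σp_1ᵢ² = 0.29² + 0.15² + 0.22² + 0.07² + 0.27² = 0.0841 + 0.0225 + 0.0484 + 0.0049 + 0.0729 = 0.2328
B_1 = 1 / 0.2328 = 4.2955
Σp_2ᵢ² = 0.46² + 0.11² + 0.02² + 0.22² + 0.19² = 0.2116 + 0.0121 + 0.0004 + 0.0484 + 0.0361 = 0.3086
B_2 = 1 / 0.3086 = 3.2404
Σp_4ᵢ² = 0.02² + 0.20² + 0.35² + 0.41² + 0.02² = 0.0004 + 0.0400 + 0.1225 + 0.1681 + 0.0004 = 0.3314
B_4 = 1 / 0.3314 = 3.0175
Highest B → broadest niche (most generalist): species 1 (B = 4.30).

species 1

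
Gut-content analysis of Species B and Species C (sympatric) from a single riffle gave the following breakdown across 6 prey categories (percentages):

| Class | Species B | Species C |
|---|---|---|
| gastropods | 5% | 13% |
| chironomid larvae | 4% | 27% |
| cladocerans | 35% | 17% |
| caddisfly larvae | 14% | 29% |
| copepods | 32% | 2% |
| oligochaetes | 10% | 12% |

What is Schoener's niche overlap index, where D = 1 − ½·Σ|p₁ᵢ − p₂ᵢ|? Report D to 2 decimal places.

Convert percentages to proportions (divide by 100).
Σ|p₁ᵢ − p₂ᵢ| = 0.08 + 0.23 + 0.18 + 0.15 + 0.30 + 0.02 = 0.96
D = 1 − ½ × 0.96 = 1 − 0.480 = 0.5200

0.52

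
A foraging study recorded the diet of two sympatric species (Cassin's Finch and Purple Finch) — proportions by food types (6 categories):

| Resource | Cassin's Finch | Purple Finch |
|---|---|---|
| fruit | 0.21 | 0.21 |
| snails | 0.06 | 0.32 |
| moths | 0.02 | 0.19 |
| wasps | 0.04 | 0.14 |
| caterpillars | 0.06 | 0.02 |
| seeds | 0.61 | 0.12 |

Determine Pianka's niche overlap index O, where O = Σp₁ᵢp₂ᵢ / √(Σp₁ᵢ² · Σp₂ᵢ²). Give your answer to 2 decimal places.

0.48

Σ p₁ᵢp₂ᵢ = 0.0441 + 0.0192 + 0.0038 + 0.0056 + 0.0012 + 0.0732 = 0.1471
Σp_1ᵢ² = 0.21² + 0.06² + 0.02² + 0.04² + 0.06² + 0.61² = 0.0441 + 0.0036 + 0.0004 + 0.0016 + 0.0036 + 0.3721 = 0.4254
Σp_2ᵢ² = 0.21² + 0.32² + 0.19² + 0.14² + 0.02² + 0.12² = 0.0441 + 0.1024 + 0.0361 + 0.0196 + 0.0004 + 0.0144 = 0.2170
O = 0.1471 / √(0.4254 × 0.2170) = 0.1471 / 0.30383 = 0.4842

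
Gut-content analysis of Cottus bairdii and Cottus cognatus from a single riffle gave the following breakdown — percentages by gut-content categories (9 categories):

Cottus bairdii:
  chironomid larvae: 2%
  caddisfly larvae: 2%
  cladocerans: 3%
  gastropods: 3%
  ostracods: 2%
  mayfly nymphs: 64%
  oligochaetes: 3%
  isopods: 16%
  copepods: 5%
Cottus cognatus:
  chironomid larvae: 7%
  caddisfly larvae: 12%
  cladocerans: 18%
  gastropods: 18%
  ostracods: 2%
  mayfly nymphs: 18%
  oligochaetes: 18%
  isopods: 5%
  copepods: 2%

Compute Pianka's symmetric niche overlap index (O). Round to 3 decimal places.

0.558

Convert percentages to proportions (divide by 100).
Σ p₁ᵢp₂ᵢ = 0.0014 + 0.0024 + 0.0054 + 0.0054 + 0.0004 + 0.1152 + 0.0054 + 0.0080 + 0.0010 = 0.1446
Σp_1ᵢ² = 0.02² + 0.02² + 0.03² + 0.03² + 0.02² + 0.64² + 0.03² + 0.16² + 0.05² = 0.0004 + 0.0004 + 0.0009 + 0.0009 + 0.0004 + 0.4096 + 0.0009 + 0.0256 + 0.0025 = 0.4416
Σp_2ᵢ² = 0.07² + 0.12² + 0.18² + 0.18² + 0.02² + 0.18² + 0.18² + 0.05² + 0.02² = 0.0049 + 0.0144 + 0.0324 + 0.0324 + 0.0004 + 0.0324 + 0.0324 + 0.0025 + 0.0004 = 0.1522
O = 0.1446 / √(0.4416 × 0.1522) = 0.1446 / 0.259252 = 0.55776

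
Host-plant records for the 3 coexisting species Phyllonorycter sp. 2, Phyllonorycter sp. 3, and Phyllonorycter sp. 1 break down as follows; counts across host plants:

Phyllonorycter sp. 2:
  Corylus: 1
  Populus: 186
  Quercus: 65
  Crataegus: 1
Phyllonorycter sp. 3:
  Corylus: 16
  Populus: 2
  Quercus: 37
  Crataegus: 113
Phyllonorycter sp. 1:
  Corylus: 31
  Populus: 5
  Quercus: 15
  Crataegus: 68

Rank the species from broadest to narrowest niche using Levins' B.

Proportions for Phyllonorycter sp. 2 (n=253): 1/253=0.0040, 186/253=0.7352, 65/253=0.2569, 1/253=0.0040
Proportions for Phyllonorycter sp. 3 (n=168): 16/168=0.0952, 2/168=0.0119, 37/168=0.2202, 113/168=0.6726
Proportions for Phyllonorycter sp. 1 (n=119): 31/119=0.2605, 5/119=0.0420, 15/119=0.1261, 68/119=0.5714
Σp_2ᵢ² = 0.0040² + 0.7352² + 0.2569² + 0.0040² = 0.000016 + 0.540519 + 0.065998 + 0.000016 = 0.606549
B_2 = 1 / 0.606549 = 1.6487
Σp_3ᵢ² = 0.0952² + 0.0119² + 0.2202² + 0.6726² = 0.009063 + 0.000142 + 0.048488 + 0.452391 = 0.510084
B_3 = 1 / 0.510084 = 1.9605
Σp_1ᵢ² = 0.2605² + 0.0420² + 0.1261² + 0.5714² = 0.067860 + 0.001764 + 0.015901 + 0.326498 = 0.412023
B_1 = 1 / 0.412023 = 2.4270
Ranking by B (broadest → narrowest): Phyllonorycter sp. 1 (2.43) > Phyllonorycter sp. 3 (1.96) > Phyllonorycter sp. 2 (1.65)

Phyllonorycter sp. 1 > Phyllonorycter sp. 3 > Phyllonorycter sp. 2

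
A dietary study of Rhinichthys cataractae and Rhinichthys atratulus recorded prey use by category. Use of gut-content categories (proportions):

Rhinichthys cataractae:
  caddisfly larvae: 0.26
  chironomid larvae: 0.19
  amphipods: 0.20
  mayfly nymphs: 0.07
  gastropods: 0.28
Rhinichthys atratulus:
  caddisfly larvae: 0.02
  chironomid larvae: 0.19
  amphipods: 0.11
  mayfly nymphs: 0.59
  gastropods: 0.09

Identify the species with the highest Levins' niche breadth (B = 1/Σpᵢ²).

Rhinichthys cataractae

Σp_cataᵢ² = 0.26² + 0.19² + 0.20² + 0.07² + 0.28² = 0.0676 + 0.0361 + 0.0400 + 0.0049 + 0.0784 = 0.2270
B_cata = 1 / 0.2270 = 4.4053
Σp_atraᵢ² = 0.02² + 0.19² + 0.11² + 0.59² + 0.09² = 0.0004 + 0.0361 + 0.0121 + 0.3481 + 0.0081 = 0.4048
B_atra = 1 / 0.4048 = 2.4704
Highest B → broadest niche (most generalist): Rhinichthys cataractae (B = 4.41).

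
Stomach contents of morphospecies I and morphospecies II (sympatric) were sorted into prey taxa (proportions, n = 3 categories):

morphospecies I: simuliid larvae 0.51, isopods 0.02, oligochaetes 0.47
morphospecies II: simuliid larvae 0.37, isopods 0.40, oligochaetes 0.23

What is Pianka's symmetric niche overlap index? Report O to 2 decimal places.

0.74

Σ p₁ᵢp₂ᵢ = 0.1887 + 0.0080 + 0.1081 = 0.3048
Σp_1ᵢ² = 0.51² + 0.02² + 0.47² = 0.2601 + 0.0004 + 0.2209 = 0.4814
Σp_2ᵢ² = 0.37² + 0.40² + 0.23² = 0.1369 + 0.1600 + 0.0529 = 0.3498
O = 0.3048 / √(0.4814 × 0.3498) = 0.3048 / 0.41036 = 0.7428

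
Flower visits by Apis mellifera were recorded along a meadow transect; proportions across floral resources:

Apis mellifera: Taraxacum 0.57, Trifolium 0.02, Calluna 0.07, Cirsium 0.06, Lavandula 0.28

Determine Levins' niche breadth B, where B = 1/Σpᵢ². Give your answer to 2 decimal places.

Σpᵢ² = 0.57² + 0.02² + 0.07² + 0.06² + 0.28² = 0.3249 + 0.0004 + 0.0049 + 0.0036 + 0.0784 = 0.4122
B = 1 / 0.4122 = 2.4260

2.43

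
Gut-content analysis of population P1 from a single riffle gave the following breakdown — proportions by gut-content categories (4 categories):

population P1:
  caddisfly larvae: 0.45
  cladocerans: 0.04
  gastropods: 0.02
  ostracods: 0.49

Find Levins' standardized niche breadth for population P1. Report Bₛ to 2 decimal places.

Σpᵢ² = 0.45² + 0.04² + 0.02² + 0.49² = 0.2025 + 0.0016 + 0.0004 + 0.2401 = 0.4446
B = 1 / 0.4446 = 2.2492
Bₛ = (B − 1)/(n − 1) = (2.2492 − 1)/(4 − 1) = 1.2492/3 = 0.4164

0.42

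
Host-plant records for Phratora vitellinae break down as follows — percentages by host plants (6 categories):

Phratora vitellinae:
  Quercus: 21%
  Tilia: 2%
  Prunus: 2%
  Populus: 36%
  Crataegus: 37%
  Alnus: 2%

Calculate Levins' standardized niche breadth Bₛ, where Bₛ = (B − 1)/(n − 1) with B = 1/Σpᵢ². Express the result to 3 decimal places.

Convert percentages to proportions (divide by 100).
Σpᵢ² = 0.21² + 0.02² + 0.02² + 0.36² + 0.37² + 0.02² = 0.0441 + 0.0004 + 0.0004 + 0.1296 + 0.1369 + 0.0004 = 0.3118
B = 1 / 0.3118 = 3.20718
Bₛ = (B − 1)/(n − 1) = (3.20718 − 1)/(6 − 1) = 2.20718/5 = 0.44144

0.441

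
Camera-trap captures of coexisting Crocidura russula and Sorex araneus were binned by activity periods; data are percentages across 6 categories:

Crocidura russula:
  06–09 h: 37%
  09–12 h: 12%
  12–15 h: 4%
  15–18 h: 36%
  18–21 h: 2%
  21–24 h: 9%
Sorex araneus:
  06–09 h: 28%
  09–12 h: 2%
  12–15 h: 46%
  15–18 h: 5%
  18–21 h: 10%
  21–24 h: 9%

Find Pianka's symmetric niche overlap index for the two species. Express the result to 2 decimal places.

0.51

Convert percentages to proportions (divide by 100).
Σ p₁ᵢp₂ᵢ = 0.1036 + 0.0024 + 0.0184 + 0.0180 + 0.0020 + 0.0081 = 0.1525
Σp_1ᵢ² = 0.37² + 0.12² + 0.04² + 0.36² + 0.02² + 0.09² = 0.1369 + 0.0144 + 0.0016 + 0.1296 + 0.0004 + 0.0081 = 0.2910
Σp_2ᵢ² = 0.28² + 0.02² + 0.46² + 0.05² + 0.10² + 0.09² = 0.0784 + 0.0004 + 0.2116 + 0.0025 + 0.0100 + 0.0081 = 0.3110
O = 0.1525 / √(0.2910 × 0.3110) = 0.1525 / 0.30083 = 0.5069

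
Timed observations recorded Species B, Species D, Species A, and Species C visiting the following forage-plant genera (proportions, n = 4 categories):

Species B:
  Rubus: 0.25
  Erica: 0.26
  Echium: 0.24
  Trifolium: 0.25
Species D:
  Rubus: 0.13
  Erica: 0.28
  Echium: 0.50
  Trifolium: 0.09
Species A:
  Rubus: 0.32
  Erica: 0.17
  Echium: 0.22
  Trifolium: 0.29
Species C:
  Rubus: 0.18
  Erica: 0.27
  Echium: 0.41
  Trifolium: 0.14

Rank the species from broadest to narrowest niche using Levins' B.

Σp_Bᵢ² = 0.25² + 0.26² + 0.24² + 0.25² = 0.0625 + 0.0676 + 0.0576 + 0.0625 = 0.2502
B_B = 1 / 0.2502 = 3.9968
Σp_Dᵢ² = 0.13² + 0.28² + 0.50² + 0.09² = 0.0169 + 0.0784 + 0.2500 + 0.0081 = 0.3534
B_D = 1 / 0.3534 = 2.8297
Σp_Aᵢ² = 0.32² + 0.17² + 0.22² + 0.29² = 0.1024 + 0.0289 + 0.0484 + 0.0841 = 0.2638
B_A = 1 / 0.2638 = 3.7908
Σp_Cᵢ² = 0.18² + 0.27² + 0.41² + 0.14² = 0.0324 + 0.0729 + 0.1681 + 0.0196 = 0.2930
B_C = 1 / 0.2930 = 3.4130
Ranking by B (broadest → narrowest): Species B (4.00) > Species A (3.79) > Species C (3.41) > Species D (2.83)

Species B > Species A > Species C > Species D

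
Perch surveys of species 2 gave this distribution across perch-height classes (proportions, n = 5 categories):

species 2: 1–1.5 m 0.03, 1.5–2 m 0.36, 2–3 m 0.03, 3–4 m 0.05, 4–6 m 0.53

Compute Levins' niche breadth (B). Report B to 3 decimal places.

2.411

Σpᵢ² = 0.03² + 0.36² + 0.03² + 0.05² + 0.53² = 0.0009 + 0.1296 + 0.0009 + 0.0025 + 0.2809 = 0.4148
B = 1 / 0.4148 = 2.41080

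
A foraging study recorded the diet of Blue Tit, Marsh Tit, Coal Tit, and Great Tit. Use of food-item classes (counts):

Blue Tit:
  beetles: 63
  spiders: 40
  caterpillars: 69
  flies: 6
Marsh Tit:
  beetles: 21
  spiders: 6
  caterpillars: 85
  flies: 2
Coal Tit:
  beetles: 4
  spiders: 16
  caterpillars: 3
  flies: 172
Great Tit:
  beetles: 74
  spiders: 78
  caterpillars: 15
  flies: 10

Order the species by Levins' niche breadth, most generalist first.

Blue Tit > Great Tit > Marsh Tit > Coal Tit

Proportions for Blue Tit (n=178): 63/178=0.3539, 40/178=0.2247, 69/178=0.3876, 6/178=0.0337
Proportions for Marsh Tit (n=114): 21/114=0.1842, 6/114=0.0526, 85/114=0.7456, 2/114=0.0175
Proportions for Coal Tit (n=195): 4/195=0.0205, 16/195=0.0821, 3/195=0.0154, 172/195=0.8821
Proportions for Great Tit (n=177): 74/177=0.4181, 78/177=0.4407, 15/177=0.0847, 10/177=0.0565
Σp_Blueᵢ² = 0.3539² + 0.2247² + 0.3876² + 0.0337² = 0.125245 + 0.050490 + 0.150234 + 0.001136 = 0.327105
B_Blue = 1 / 0.327105 = 3.0571
Σp_Marsᵢ² = 0.1842² + 0.0526² + 0.7456² + 0.0175² = 0.033930 + 0.002767 + 0.555919 + 0.000306 = 0.592922
B_Mars = 1 / 0.592922 = 1.6866
Σp_Coalᵢ² = 0.0205² + 0.0821² + 0.0154² + 0.8821² = 0.000420 + 0.006740 + 0.000237 + 0.778100 = 0.785497
B_Coal = 1 / 0.785497 = 1.2731
Σp_Greaᵢ² = 0.4181² + 0.4407² + 0.0847² + 0.0565² = 0.174808 + 0.194216 + 0.007174 + 0.003192 = 0.379390
B_Grea = 1 / 0.379390 = 2.6358
Ranking by B (broadest → narrowest): Blue Tit (3.06) > Great Tit (2.64) > Marsh Tit (1.69) > Coal Tit (1.27)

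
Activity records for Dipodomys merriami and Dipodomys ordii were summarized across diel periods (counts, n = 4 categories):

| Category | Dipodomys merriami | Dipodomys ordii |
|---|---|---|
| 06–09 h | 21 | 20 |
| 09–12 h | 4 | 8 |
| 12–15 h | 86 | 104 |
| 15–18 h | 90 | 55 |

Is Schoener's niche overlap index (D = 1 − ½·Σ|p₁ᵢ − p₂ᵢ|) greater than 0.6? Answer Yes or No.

Proportions for Dipodomys merriami (n=201): 21/201=0.1045, 4/201=0.0199, 86/201=0.4279, 90/201=0.4478
Proportions for Dipodomys ordii (n=187): 20/187=0.1070, 8/187=0.0428, 104/187=0.5561, 55/187=0.2941
Σ|p₁ᵢ − p₂ᵢ| = 0.0025 + 0.0229 + 0.1282 + 0.1537 = 0.3073
D = 1 − ½ × 0.3073 = 1 − 0.15365 = 0.84635
D = 0.84635 > 0.6 → Yes.

Yes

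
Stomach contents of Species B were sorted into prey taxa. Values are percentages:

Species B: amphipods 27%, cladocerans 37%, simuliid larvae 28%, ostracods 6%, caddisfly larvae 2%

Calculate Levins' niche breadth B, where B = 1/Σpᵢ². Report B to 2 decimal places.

Convert percentages to proportions (divide by 100).
Σpᵢ² = 0.27² + 0.37² + 0.28² + 0.06² + 0.02² = 0.0729 + 0.1369 + 0.0784 + 0.0036 + 0.0004 = 0.2922
B = 1 / 0.2922 = 3.4223

3.42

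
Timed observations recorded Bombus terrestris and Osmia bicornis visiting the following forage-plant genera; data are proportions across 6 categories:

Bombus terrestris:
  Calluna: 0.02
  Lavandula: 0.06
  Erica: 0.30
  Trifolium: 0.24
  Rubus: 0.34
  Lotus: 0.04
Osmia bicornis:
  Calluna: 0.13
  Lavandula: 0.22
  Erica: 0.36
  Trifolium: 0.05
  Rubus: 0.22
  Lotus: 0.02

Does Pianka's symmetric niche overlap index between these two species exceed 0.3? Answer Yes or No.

Σ p₁ᵢp₂ᵢ = 0.0026 + 0.0132 + 0.1080 + 0.0120 + 0.0748 + 0.0008 = 0.2114
Σp_1ᵢ² = 0.02² + 0.06² + 0.30² + 0.24² + 0.34² + 0.04² = 0.0004 + 0.0036 + 0.0900 + 0.0576 + 0.1156 + 0.0016 = 0.2688
Σp_2ᵢ² = 0.13² + 0.22² + 0.36² + 0.05² + 0.22² + 0.02² = 0.0169 + 0.0484 + 0.1296 + 0.0025 + 0.0484 + 0.0004 = 0.2462
O = 0.2114 / √(0.2688 × 0.2462) = 0.2114 / 0.25725 = 0.8218
O = 0.8218 > 0.3 → Yes.

Yes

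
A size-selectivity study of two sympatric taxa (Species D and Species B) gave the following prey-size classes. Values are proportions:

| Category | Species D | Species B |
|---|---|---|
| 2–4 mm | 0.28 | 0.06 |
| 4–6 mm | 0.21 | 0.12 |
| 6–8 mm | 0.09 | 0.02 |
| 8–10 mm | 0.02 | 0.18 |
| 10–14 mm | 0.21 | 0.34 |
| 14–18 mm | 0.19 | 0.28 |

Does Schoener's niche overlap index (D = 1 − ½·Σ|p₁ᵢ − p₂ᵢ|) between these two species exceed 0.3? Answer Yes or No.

Yes

Σ|p₁ᵢ − p₂ᵢ| = 0.22 + 0.09 + 0.07 + 0.16 + 0.13 + 0.09 = 0.76
D = 1 − ½ × 0.76 = 1 − 0.380 = 0.6200
D = 0.6200 > 0.3 → Yes.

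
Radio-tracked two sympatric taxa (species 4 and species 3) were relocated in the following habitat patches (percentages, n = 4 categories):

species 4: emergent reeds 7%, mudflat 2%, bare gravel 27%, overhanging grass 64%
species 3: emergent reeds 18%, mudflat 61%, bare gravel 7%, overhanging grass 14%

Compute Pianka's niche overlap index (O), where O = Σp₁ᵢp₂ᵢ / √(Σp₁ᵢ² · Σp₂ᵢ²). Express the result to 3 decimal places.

Convert percentages to proportions (divide by 100).
Σ p₁ᵢp₂ᵢ = 0.0126 + 0.0122 + 0.0189 + 0.0896 = 0.1333
Σp_1ᵢ² = 0.07² + 0.02² + 0.27² + 0.64² = 0.0049 + 0.0004 + 0.0729 + 0.4096 = 0.4878
Σp_2ᵢ² = 0.18² + 0.61² + 0.07² + 0.14² = 0.0324 + 0.3721 + 0.0049 + 0.0196 = 0.4290
O = 0.1333 / √(0.4878 × 0.4290) = 0.1333 / 0.457456 = 0.29139

0.291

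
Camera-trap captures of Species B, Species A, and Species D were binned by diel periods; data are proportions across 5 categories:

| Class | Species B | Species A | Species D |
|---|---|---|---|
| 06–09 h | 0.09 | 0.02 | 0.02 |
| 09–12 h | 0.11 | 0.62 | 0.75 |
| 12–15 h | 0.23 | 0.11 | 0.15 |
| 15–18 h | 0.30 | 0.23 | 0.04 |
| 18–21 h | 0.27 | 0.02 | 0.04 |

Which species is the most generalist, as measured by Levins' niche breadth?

Σp_Bᵢ² = 0.09² + 0.11² + 0.23² + 0.30² + 0.27² = 0.0081 + 0.0121 + 0.0529 + 0.0900 + 0.0729 = 0.2360
B_B = 1 / 0.2360 = 4.2373
Σp_Aᵢ² = 0.02² + 0.62² + 0.11² + 0.23² + 0.02² = 0.0004 + 0.3844 + 0.0121 + 0.0529 + 0.0004 = 0.4502
B_A = 1 / 0.4502 = 2.2212
Σp_Dᵢ² = 0.02² + 0.75² + 0.15² + 0.04² + 0.04² = 0.0004 + 0.5625 + 0.0225 + 0.0016 + 0.0016 = 0.5886
B_D = 1 / 0.5886 = 1.6989
Highest B → broadest niche (most generalist): Species B (B = 4.24).

Species B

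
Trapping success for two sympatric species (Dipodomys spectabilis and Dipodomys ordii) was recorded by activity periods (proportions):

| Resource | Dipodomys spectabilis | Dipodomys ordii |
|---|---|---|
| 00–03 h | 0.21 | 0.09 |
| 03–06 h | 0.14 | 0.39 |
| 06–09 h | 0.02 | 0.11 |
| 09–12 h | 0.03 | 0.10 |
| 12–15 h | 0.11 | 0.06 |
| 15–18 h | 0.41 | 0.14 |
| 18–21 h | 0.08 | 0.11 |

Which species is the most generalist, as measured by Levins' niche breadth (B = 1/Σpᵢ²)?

Σp_specᵢ² = 0.21² + 0.14² + 0.02² + 0.03² + 0.11² + 0.41² + 0.08² = 0.0441 + 0.0196 + 0.0004 + 0.0009 + 0.0121 + 0.1681 + 0.0064 = 0.2516
B_spec = 1 / 0.2516 = 3.9746
Σp_ordiᵢ² = 0.09² + 0.39² + 0.11² + 0.10² + 0.06² + 0.14² + 0.11² = 0.0081 + 0.1521 + 0.0121 + 0.0100 + 0.0036 + 0.0196 + 0.0121 = 0.2176
B_ordi = 1 / 0.2176 = 4.5956
Highest B → broadest niche (most generalist): Dipodomys ordii (B = 4.60).

Dipodomys ordii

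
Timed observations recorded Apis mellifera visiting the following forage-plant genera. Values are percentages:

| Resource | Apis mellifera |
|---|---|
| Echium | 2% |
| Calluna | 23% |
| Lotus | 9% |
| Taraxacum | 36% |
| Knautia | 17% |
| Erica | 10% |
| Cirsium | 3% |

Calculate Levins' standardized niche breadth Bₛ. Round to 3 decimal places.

Convert percentages to proportions (divide by 100).
Σpᵢ² = 0.02² + 0.23² + 0.09² + 0.36² + 0.17² + 0.10² + 0.03² = 0.0004 + 0.0529 + 0.0081 + 0.1296 + 0.0289 + 0.0100 + 0.0009 = 0.2308
B = 1 / 0.2308 = 4.33276
Bₛ = (B − 1)/(n − 1) = (4.33276 − 1)/(7 − 1) = 3.33276/6 = 0.55546

0.555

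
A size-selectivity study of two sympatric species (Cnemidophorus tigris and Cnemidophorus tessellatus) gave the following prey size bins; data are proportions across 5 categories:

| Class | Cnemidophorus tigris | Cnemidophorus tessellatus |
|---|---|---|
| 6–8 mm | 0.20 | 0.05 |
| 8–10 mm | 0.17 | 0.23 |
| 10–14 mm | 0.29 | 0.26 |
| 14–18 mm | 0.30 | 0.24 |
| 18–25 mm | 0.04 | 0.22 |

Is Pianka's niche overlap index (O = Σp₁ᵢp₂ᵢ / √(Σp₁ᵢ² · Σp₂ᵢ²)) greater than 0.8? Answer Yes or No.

Σ p₁ᵢp₂ᵢ = 0.0100 + 0.0391 + 0.0754 + 0.0720 + 0.0088 = 0.2053
Σp_1ᵢ² = 0.20² + 0.17² + 0.29² + 0.30² + 0.04² = 0.0400 + 0.0289 + 0.0841 + 0.0900 + 0.0016 = 0.2446
Σp_2ᵢ² = 0.05² + 0.23² + 0.26² + 0.24² + 0.22² = 0.0025 + 0.0529 + 0.0676 + 0.0576 + 0.0484 = 0.2290
O = 0.2053 / √(0.2446 × 0.2290) = 0.2053 / 0.23667 = 0.8675
O = 0.8675 > 0.8 → Yes.

Yes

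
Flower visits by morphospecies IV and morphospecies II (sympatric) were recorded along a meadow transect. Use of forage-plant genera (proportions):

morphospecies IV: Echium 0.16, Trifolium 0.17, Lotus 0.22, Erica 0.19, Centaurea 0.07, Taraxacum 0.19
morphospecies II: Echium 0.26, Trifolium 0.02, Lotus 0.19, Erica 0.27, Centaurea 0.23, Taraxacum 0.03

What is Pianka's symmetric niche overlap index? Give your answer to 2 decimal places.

0.78

Σ p₁ᵢp₂ᵢ = 0.0416 + 0.0034 + 0.0418 + 0.0513 + 0.0161 + 0.0057 = 0.1599
Σp_1ᵢ² = 0.16² + 0.17² + 0.22² + 0.19² + 0.07² + 0.19² = 0.0256 + 0.0289 + 0.0484 + 0.0361 + 0.0049 + 0.0361 = 0.1800
Σp_2ᵢ² = 0.26² + 0.02² + 0.19² + 0.27² + 0.23² + 0.03² = 0.0676 + 0.0004 + 0.0361 + 0.0729 + 0.0529 + 0.0009 = 0.2308
O = 0.1599 / √(0.1800 × 0.2308) = 0.1599 / 0.20382 = 0.7845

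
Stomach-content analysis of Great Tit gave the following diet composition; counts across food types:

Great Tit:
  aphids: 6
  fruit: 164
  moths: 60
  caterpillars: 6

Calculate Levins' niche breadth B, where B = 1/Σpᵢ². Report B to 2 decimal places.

Proportions for Great Tit (n=236): 6/236=0.0254, 164/236=0.6949, 60/236=0.2542, 6/236=0.0254
Σpᵢ² = 0.0254² + 0.6949² + 0.2542² + 0.0254² = 0.000645 + 0.482886 + 0.064618 + 0.000645 = 0.548794
B = 1 / 0.548794 = 1.8222

1.82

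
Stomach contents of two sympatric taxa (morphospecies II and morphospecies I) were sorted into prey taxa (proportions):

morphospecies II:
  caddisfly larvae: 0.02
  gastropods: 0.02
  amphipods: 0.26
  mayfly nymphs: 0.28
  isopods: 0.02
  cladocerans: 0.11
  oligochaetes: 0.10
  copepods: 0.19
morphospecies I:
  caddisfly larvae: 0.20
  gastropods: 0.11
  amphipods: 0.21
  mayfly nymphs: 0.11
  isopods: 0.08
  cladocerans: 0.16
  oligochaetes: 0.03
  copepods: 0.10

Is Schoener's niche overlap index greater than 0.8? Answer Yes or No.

Σ|p₁ᵢ − p₂ᵢ| = 0.18 + 0.09 + 0.05 + 0.17 + 0.06 + 0.05 + 0.07 + 0.09 = 0.76
D = 1 − ½ × 0.76 = 1 − 0.380 = 0.6200
D = 0.6200 < 0.8 → No.

No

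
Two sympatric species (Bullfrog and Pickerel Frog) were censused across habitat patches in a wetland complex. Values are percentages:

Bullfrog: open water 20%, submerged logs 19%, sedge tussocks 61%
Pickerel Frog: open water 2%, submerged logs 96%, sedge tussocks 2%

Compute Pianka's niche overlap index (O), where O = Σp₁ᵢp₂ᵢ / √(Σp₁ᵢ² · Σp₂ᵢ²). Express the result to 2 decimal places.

0.31

Convert percentages to proportions (divide by 100).
Σ p₁ᵢp₂ᵢ = 0.0040 + 0.1824 + 0.0122 = 0.1986
Σp_1ᵢ² = 0.20² + 0.19² + 0.61² = 0.0400 + 0.0361 + 0.3721 = 0.4482
Σp_2ᵢ² = 0.02² + 0.96² + 0.02² = 0.0004 + 0.9216 + 0.0004 = 0.9224
O = 0.1986 / √(0.4482 × 0.9224) = 0.1986 / 0.64298 = 0.3089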